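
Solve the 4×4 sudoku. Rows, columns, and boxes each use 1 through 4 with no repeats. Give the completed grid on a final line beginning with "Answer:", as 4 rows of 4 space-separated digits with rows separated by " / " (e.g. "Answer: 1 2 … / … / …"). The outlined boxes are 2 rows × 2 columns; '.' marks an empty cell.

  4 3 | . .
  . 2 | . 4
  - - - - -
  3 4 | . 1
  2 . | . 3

Step 1. [r1c3∈{1,2}] row 1 places 1 nowhere but r1c3 ⇒ r1c3=1.
Step 2. [r4c3∈{4}] r4c3's peers cover all but 4. So r4c3=4.
Step 3. [r1c4∈{2}] nothing but 2 survives at r1c4 ⇒ r1c4=2.
Step 4. [r4c2∈{1}] only 1 remains possible at r4c2. So r4c2=1.
Step 5. [r2c1∈{1}] r2c1 has the single candidate 1 ⇒ r2c1=1.
Step 6. [r3c3∈{2}] only 2 remains possible at r3c3. So r3c3=2.
Step 7. [r2c3∈{3}] r2c3 has the single candidate 3, so r2c3=3.

Answer: 4 3 1 2 / 1 2 3 4 / 3 4 2 1 / 2 1 4 3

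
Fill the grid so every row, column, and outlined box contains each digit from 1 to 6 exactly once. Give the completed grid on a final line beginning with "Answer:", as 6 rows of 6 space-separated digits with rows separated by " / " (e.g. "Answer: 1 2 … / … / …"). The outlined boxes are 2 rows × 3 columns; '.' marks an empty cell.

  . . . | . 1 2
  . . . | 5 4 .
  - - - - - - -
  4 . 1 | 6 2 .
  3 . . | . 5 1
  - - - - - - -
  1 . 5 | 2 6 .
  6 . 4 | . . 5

Step 1. [r1c4∈{3}] r1c4 has the single candidate 3. So r1c4=3.
Step 2. [r1c3∈{6}] r1c3 has the single candidate 6. So r1c3=6.
Step 3. [r6c2∈{2,3}] in row 6, 2 fits only at r6c2, so r6c2=2.
Step 4. [r5c2∈{3}] only 3 remains possible at r5c2. So r5c2=3.
Step 5. [r2c1∈{2}] r2c1 has the single candidate 2. So r2c1=2.
Step 6. [r3c2∈{5}] r3c2 has the single candidate 5 ⇒ r3c2=5.
Step 7. [r1c1∈{5}] nothing but 5 survives at r1c1 ⇒ r1c1=5.
Step 8. [r1c2∈{4}] nothing but 4 survives at r1c2. So r1c2=4.
Step 9. [r4c3∈{2}] only 2 remains possible at r4c3. So r4c3=2.
Step 10. [r2c3∈{3}] r2c3's peers cover all but 3. So r2c3=3.
Step 11. [r4c4∈{4}] r4c4 has the single candidate 4 ⇒ r4c4=4.
Step 12. [r6c5∈{3}] r6c5's peers cover all but 3. So r6c5=3.
Step 13. [r4c2∈{6}] only 6 remains possible at r4c2, so r4c2=6.
Step 14. [r3c6∈{3}] only 3 remains possible at r3c6 ⇒ r3c6=3.
Step 15. [r5c6∈{4}] r5c6 has the single candidate 4, so r5c6=4.
Step 16. [r6c4∈{1}] r6c4's peers cover all but 1. So r6c4=1.
Step 17. [r2c6∈{6}] r2c6 has the single candidate 6. So r2c6=6.
Step 18. [r2c2∈{1}] r2c2's peers cover all but 1. So r2c2=1.

Answer: 5 4 6 3 1 2 / 2 1 3 5 4 6 / 4 5 1 6 2 3 / 3 6 2 4 5 1 / 1 3 5 2 6 4 / 6 2 4 1 3 5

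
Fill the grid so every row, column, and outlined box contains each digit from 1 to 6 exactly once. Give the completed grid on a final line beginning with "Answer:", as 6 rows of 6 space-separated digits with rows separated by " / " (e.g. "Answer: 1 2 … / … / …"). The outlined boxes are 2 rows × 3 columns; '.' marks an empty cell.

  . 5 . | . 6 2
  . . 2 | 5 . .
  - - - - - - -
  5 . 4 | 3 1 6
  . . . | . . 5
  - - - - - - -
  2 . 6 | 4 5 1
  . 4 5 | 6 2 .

Step 1. [r2c5∈{3,4}] r2c5 is the only open cell in col 5 admitting 3, so r2c5=3.
Step 2. [r6c1∈{1,3}] 1 has one home in row 6: r6c1. So r6c1=1.
Step 3. [r2c2∈{1,6}] r2c2 is the only open cell in row 2 admitting 1. So r2c2=1.
Step 4. [r4c2∈{2,3,6}] r4c2 is the only open cell in col 2 admitting 6. So r4c2=6.
Step 5. [r4c1∈{3}] r4c1 has the single candidate 3, so r4c1=3.
Step 6. [r2c6∈{4}] nothing but 4 survives at r2c6, so r2c6=4.
Step 7. [r1c1∈{4}] r1c1's peers cover all but 4, so r1c1=4.
Step 8. [r5c2∈{3}] r5c2 is down to just 3. So r5c2=3.
Step 9. [r1c3∈{3}] nothing but 3 survives at r1c3 ⇒ r1c3=3.
Step 10. [r4c3∈{1}] r4c3 is down to just 1, so r4c3=1.
Step 11. [r4c4∈{2}] nothing but 2 survives at r4c4 ⇒ r4c4=2.
Step 12. [r3c2∈{2}] nothing but 2 survives at r3c2, so r3c2=2.
Step 13. [r2c1∈{6}] r2c1 has the single candidate 6 ⇒ r2c1=6.
Step 14. [r1c4∈{1}] r1c4 has the single candidate 1. So r1c4=1.
Step 15. [r4c5∈{4}] only 4 remains possible at r4c5, so r4c5=4.
Step 16. [r6c6∈{3}] nothing but 3 survives at r6c6, so r6c6=3.

Answer: 4 5 3 1 6 2 / 6 1 2 5 3 4 / 5 2 4 3 1 6 / 3 6 1 2 4 5 / 2 3 6 4 5 1 / 1 4 5 6 2 3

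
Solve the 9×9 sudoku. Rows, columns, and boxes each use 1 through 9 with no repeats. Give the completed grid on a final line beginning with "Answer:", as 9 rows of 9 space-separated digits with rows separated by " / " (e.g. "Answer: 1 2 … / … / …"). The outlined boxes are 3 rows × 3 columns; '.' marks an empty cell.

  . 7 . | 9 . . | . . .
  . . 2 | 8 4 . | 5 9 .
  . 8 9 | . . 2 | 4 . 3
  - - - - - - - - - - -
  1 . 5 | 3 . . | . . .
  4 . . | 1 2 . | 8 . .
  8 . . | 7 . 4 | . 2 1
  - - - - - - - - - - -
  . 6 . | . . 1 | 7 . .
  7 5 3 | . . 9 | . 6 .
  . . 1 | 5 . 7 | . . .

Step 1. [r9c5∈{3,6,8}] 6 has one home in row 9: r9c5, so r9c5=6.
Step 2. [r9c2∈{2,4,9}] across col 2, 4 lands solely at r9c2 ⇒ r9c2=4.
Step 3. [r2c9∈{6,7}] 7 has one home in row 2: r2c9. So r2c9=7.
Step 4. [r6c5∈{5,9}] 5 has one home in row 6: r6c5 ⇒ r6c5=5.
Step 5. [r5c6∈{6}] r5c6 is down to just 6. So r5c6=6.
Step 6. [r2c1∈{3,6}] 6 has one home in row 2: r2c1 ⇒ r2c1=6.
Step 7. [r4c5∈{8,9}] in col 5, 9 fits only at r4c5 ⇒ r4c5=9.
Step 8. [r1c1∈{3,5}] col 1 places 3 nowhere but r1c1, so r1c1=3.
Step 9. [r1c5∈{1}] r1c5 has the single candidate 1 ⇒ r1c5=1.
Step 10. [r1c8∈{8}] r1c8 is down to just 8. So r1c8=8.
Step 11. [r9c9∈{2,8,9}] r9c9 is the only open cell in row 9 admitting 8, so r9c9=8.
Step 12. [r9c8∈{3}] r9c8 is down to just 3. So r9c8=3.
Step 13. [r4c7∈{6}] nothing but 6 survives at r4c7 ⇒ r4c7=6.
Step 14. [r1c7∈{2}] r1c7 has the single candidate 2, so r1c7=2.
Step 15. [r9c7∈{9}] r9c7 has the single candidate 9 ⇒ r9c7=9.
Step 16. [r4c9∈{4}] only 4 remains possible at r4c9 ⇒ r4c9=4.
Step 17. [r7c8∈{4,5}] in col 8, 4 fits only at r7c8. So r7c8=4.
Step 18. [r7c4∈{2}] r7c4's peers cover all but 2. So r7c4=2.
Step 19. [r5c2∈{3,9}] across row 5, 3 lands solely at r5c2. So r5c2=3.
Step 20. [r5c8∈{5,7}] across col 8, 5 lands solely at r5c8, so r5c8=5.
Step 21. [r7c5∈{3,8}] row 7 places 3 nowhere but r7c5 ⇒ r7c5=3.
Step 22. [r2c2∈{1}] r2c2 is down to just 1, so r2c2=1.
Step 23. [r4c8∈{7}] nothing but 7 survives at r4c8 ⇒ r4c8=7.
Step 24. [r1c3∈{4}] r1c3 has the single candidate 4. So r1c3=4.
Step 25. [r7c1∈{9}] only 9 remains possible at r7c1 ⇒ r7c1=9.
Step 26. [r9c1∈{2}] only 2 remains possible at r9c1. So r9c1=2.
Step 27. [r8c4∈{4}] r8c4 has the single candidate 4 ⇒ r8c4=4.
Step 28. [r3c8∈{1}] r3c8's peers cover all but 1, so r3c8=1.
Step 29. [r4c2∈{2}] r4c2 has the single candidate 2, so r4c2=2.
Step 30. [r2c6∈{3}] r2c6 has the single candidate 3. So r2c6=3.
Step 31. [r8c9∈{2}] r8c9 has the single candidate 2, so r8c9=2.
Step 32. [r5c3∈{7}] only 7 remains possible at r5c3, so r5c3=7.
Step 33. [r5c9∈{9}] r5c9's peers cover all but 9, so r5c9=9.
Step 34. [r3c1∈{5}] r3c1 has the single candidate 5, so r3c1=5.
Step 35. [r1c9∈{6}] r1c9's peers cover all but 6. So r1c9=6.
Step 36. [r3c4∈{6}] nothing but 6 survives at r3c4. So r3c4=6.
Step 37. [r1c6∈{5}] nothing but 5 survives at r1c6. So r1c6=5.
Step 38. [r6c7∈{3}] r6c7's peers cover all but 3, so r6c7=3.
Step 39. [r7c9∈{5}] only 5 remains possible at r7c9. So r7c9=5.
Step 40. [r8c7∈{1}] nothing but 1 survives at r8c7 ⇒ r8c7=1.
Step 41. [r8c5∈{8}] r8c5 has the single candidate 8. So r8c5=8.
Step 42. [r6c2∈{9}] nothing but 9 survives at r6c2. So r6c2=9.
Step 43. [r6c3∈{6}] r6c3 has the single candidate 6, so r6c3=6.
Step 44. [r3c5∈{7}] r3c5 has the single candidate 7, so r3c5=7.
Step 45. [r4c6∈{8}] r4c6's peers cover all but 8. So r4c6=8.
Step 46. [r7c3∈{8}] r7c3's peers cover all but 8. So r7c3=8.

Answer: 3 7 4 9 1 5 2 8 6 / 6 1 2 8 4 3 5 9 7 / 5 8 9 6 7 2 4 1 3 / 1 2 5 3 9 8 6 7 4 / 4 3 7 1 2 6 8 5 9 / 8 9 6 7 5 4 3 2 1 / 9 6 8 2 3 1 7 4 5 / 7 5 3 4 8 9 1 6 2 / 2 4 1 5 6 7 9 3 8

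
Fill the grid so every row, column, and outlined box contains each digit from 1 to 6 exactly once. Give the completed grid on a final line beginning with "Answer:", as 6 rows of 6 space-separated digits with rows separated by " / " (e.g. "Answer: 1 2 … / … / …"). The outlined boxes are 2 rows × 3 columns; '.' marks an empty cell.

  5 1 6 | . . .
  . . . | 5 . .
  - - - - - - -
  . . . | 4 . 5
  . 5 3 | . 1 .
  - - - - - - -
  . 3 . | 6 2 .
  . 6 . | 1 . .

Step 1. [r5c6∈{4}] r5c6's peers cover all but 4. So r5c6=4.
Step 2. [r1c4∈{2,3}] col 4 places 3 nowhere but r1c4 ⇒ r1c4=3.
Step 3. [r2c2∈{2,4}] 4 has one home in col 2: r2c2. So r2c2=4.
Step 4. [r2c3∈{2}] only 2 remains possible at r2c3 ⇒ r2c3=2.
Step 5. [r4c1∈{2,4,6}] in row 4, 4 fits only at r4c1 ⇒ r4c1=4.
Step 6. [r4c6∈{2,6}] row 4 places 6 nowhere but r4c6, so r4c6=6.
Step 7. [r5c1∈{1}] r5c1 has the single candidate 1, so r5c1=1.
Step 8. [r6c5∈{3,5}] r6c5 is the only open cell in col 5 admitting 5. So r6c5=5.
Step 9. [r3c2∈{2}] r3c2 is down to just 2. So r3c2=2.
Step 10. [r2c5∈{6}] r2c5 is down to just 6. So r2c5=6.
Step 11. [r6c3∈{4}] only 4 remains possible at r6c3, so r6c3=4.
Step 12. [r3c3∈{1}] r3c3's peers cover all but 1, so r3c3=1.
Step 13. [r4c4∈{2}] r4c4 has the single candidate 2, so r4c4=2.
Step 14. [r3c5∈{3}] r3c5's peers cover all but 3, so r3c5=3.
Step 15. [r2c1∈{3}] r2c1 is down to just 3, so r2c1=3.
Step 16. [r3c1∈{6}] r3c1's peers cover all but 6. So r3c1=6.
Step 17. [r1c6∈{2}] r1c6 is down to just 2, so r1c6=2.
Step 18. [r1c5∈{4}] only 4 remains possible at r1c5 ⇒ r1c5=4.
Step 19. [r6c6∈{3}] r6c6 is down to just 3 ⇒ r6c6=3.
Step 20. [r5c3∈{5}] nothing but 5 survives at r5c3 ⇒ r5c3=5.
Step 21. [r6c1∈{2}] r6c1 is down to just 2. So r6c1=2.
Step 22. [r2c6∈{1}] nothing but 1 survives at r2c6, so r2c6=1.

Answer: 5 1 6 3 4 2 / 3 4 2 5 6 1 / 6 2 1 4 3 5 / 4 5 3 2 1 6 / 1 3 5 6 2 4 / 2 6 4 1 5 3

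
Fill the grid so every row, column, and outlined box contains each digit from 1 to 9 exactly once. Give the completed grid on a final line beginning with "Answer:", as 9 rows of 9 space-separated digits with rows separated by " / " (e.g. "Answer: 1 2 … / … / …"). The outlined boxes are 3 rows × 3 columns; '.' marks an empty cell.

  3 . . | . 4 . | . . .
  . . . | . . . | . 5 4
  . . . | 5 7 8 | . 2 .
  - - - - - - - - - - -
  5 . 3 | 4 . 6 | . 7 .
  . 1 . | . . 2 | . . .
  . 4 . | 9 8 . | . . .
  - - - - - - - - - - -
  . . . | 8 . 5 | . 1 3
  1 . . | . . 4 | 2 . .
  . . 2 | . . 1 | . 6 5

Step 1. [r1c6∈{9}] r1c6's peers cover all but 9 ⇒ r1c6=9.
Step 2. [r1c8∈{8}] r1c8's peers cover all but 8, so r1c8=8.
Step 3. [r8c8∈{9}] nothing but 9 survives at r8c8. So r8c8=9.
Step 4. [r3c7∈{1,3,6,9}] 3 has one home in row 3: r3c7 ⇒ r3c7=3.
Step 5. [r6c6∈{3,7}] in col 6, 7 fits only at r6c6, so r6c6=7.
Step 6. [r6c3∈{6}] r6c3 has the single candidate 6, so r6c3=6.
Step 7. [r5c4∈{3}] r5c4's peers cover all but 3 ⇒ r5c4=3.
Step 8. [r9c4∈{7}] r9c4 has the single candidate 7 ⇒ r9c4=7.
Step 9. [r8c4∈{6}] r8c4's peers cover all but 6 ⇒ r8c4=6.
Step 10. [r2c5∈{1,2,3,6}] in col 5, 6 fits only at r2c5, so r2c5=6.
Step 11. [r6c1∈{2}] only 2 remains possible at r6c1 ⇒ r6c1=2.
Step 12. [r6c9∈{1}] only 1 remains possible at r6c9. So r6c9=1.
Step 13. [r3c3∈{1,4,9}] row 3 places 1 nowhere but r3c3, so r3c3=1.
Step 14. [r7c3∈{4,7,9}] in col 3, 4 fits only at r7c3, so r7c3=4.
Step 15. [r7c7∈{7}] r7c7's peers cover all but 7 ⇒ r7c7=7.
Step 16. [r8c9∈{8}] r8c9 is down to just 8, so r8c9=8.
Step 17. [r1c9∈{6,7}] r1c9 is the only open cell in col 9 admitting 7, so r1c9=7.
Step 18. [r1c3∈{5}] r1c3 is down to just 5 ⇒ r1c3=5.
Step 19. [r8c3∈{7}] nothing but 7 survives at r8c3, so r8c3=7.
Step 20. [r2c2∈{2,7,8,9}] r2c2 is the only open cell in col 2 admitting 7. So r2c2=7.
Step 21. [r2c4∈{1,2}] r2c4 is the only open cell in row 2 admitting 2 ⇒ r2c4=2.
Step 22. [r2c7∈{1,9}] 1 has one home in row 2: r2c7. So r2c7=1.
Step 23. [r3c9∈{6,9}] box 3 places 9 nowhere but r3c9. So r3c9=9.
Step 24. [r3c2∈{6}] r3c2's peers cover all but 6, so r3c2=6.
Step 25. [r7c2∈{9}] r7c2's peers cover all but 9. So r7c2=9.
Step 26. [r4c2∈{8}] r4c2's peers cover all but 8. So r4c2=8.
Step 27. [r5c7∈{4,5,6,8,9}] r5c7 is the only open cell in row 5 admitting 8. So r5c7=8.
Step 28. [r5c3∈{9}] r5c3's peers cover all but 9, so r5c3=9.
Step 29. [r8c5∈{3}] r8c5 has the single candidate 3, so r8c5=3.
Step 30. [r9c1∈{8}] only 8 remains possible at r9c1 ⇒ r9c1=8.
Step 31. [r8c2∈{5}] r8c2 is down to just 5. So r8c2=5.
Step 32. [r7c1∈{6}] r7c1 is down to just 6, so r7c1=6.
Step 33. [r5c1∈{7}] r5c1's peers cover all but 7, so r5c1=7.
Step 34. [r2c3∈{8}] nothing but 8 survives at r2c3, so r2c3=8.
Step 35. [r9c5∈{9}] only 9 remains possible at r9c5. So r9c5=9.
Step 36. [r4c9∈{2}] nothing but 2 survives at r4c9. So r4c9=2.
Step 37. [r4c5∈{1}] r4c5's peers cover all but 1, so r4c5=1.
Step 38. [r1c7∈{6}] r1c7 has the single candidate 6. So r1c7=6.
Step 39. [r7c5∈{2}] only 2 remains possible at r7c5 ⇒ r7c5=2.
Step 40. [r1c4∈{1}] r1c4's peers cover all but 1, so r1c4=1.
Step 41. [r6c8∈{3}] r6c8 is down to just 3. So r6c8=3.
Step 42. [r6c7∈{5}] r6c7 has the single candidate 5 ⇒ r6c7=5.
Step 43. [r5c5∈{5}] r5c5 is down to just 5, so r5c5=5.
Step 44. [r9c2∈{3}] only 3 remains possible at r9c2. So r9c2=3.
Step 45. [r1c2∈{2}] nothing but 2 survives at r1c2 ⇒ r1c2=2.
Step 46. [r5c8∈{4}] r5c8's peers cover all but 4, so r5c8=4.
Step 47. [r3c1∈{4}] r3c1 has the single candidate 4 ⇒ r3c1=4.
Step 48. [r4c7∈{9}] r4c7's peers cover all but 9. So r4c7=9.
Step 49. [r2c6∈{3}] r2c6 is down to just 3, so r2c6=3.
Step 50. [r5c9∈{6}] r5c9 has the single candidate 6. So r5c9=6.
Step 51. [r9c7∈{4}] r9c7 has the single candidate 4 ⇒ r9c7=4.
Step 52. [r2c1∈{9}] r2c1's peers cover all but 9 ⇒ r2c1=9.

Answer: 3 2 5 1 4 9 6 8 7 / 9 7 8 2 6 3 1 5 4 / 4 6 1 5 7 8 3 2 9 / 5 8 3 4 1 6 9 7 2 / 7 1 9 3 5 2 8 4 6 / 2 4 6 9 8 7 5 3 1 / 6 9 4 8 2 5 7 1 3 / 1 5 7 6 3 4 2 9 8 / 8 3 2 7 9 1 4 6 5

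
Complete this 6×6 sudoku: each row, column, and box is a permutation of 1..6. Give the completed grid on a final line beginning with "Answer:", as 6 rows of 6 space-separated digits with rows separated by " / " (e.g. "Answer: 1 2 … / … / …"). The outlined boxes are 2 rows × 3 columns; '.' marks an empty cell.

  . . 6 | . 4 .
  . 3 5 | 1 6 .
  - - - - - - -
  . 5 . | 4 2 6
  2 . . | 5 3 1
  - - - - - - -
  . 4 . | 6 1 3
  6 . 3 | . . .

Step 1. [r1c2∈{1,2}] box 1 places 2 nowhere but r1c2 ⇒ r1c2=2.
Step 2. [r6c6∈{2,4,5}] across row 6, 4 lands solely at r6c6 ⇒ r6c6=4.
Step 3. [r3c1∈{1,3}] row 3 places 3 nowhere but r3c1. So r3c1=3.
Step 4. [r1c1∈{1}] nothing but 1 survives at r1c1. So r1c1=1.
Step 5. [r4c3∈{4}] nothing but 4 survives at r4c3, so r4c3=4.
Step 6. [r6c2∈{1}] only 1 remains possible at r6c2. So r6c2=1.
Step 7. [r6c5∈{5}] only 5 remains possible at r6c5. So r6c5=5.
Step 8. [r2c6∈{2}] nothing but 2 survives at r2c6 ⇒ r2c6=2.
Step 9. [r5c3∈{2}] nothing but 2 survives at r5c3 ⇒ r5c3=2.
Step 10. [r6c4∈{2}] only 2 remains possible at r6c4, so r6c4=2.
Step 11. [r2c1∈{4}] nothing but 4 survives at r2c1, so r2c1=4.
Step 12. [r1c4∈{3}] r1c4's peers cover all but 3, so r1c4=3.
Step 13. [r1c6∈{5}] only 5 remains possible at r1c6 ⇒ r1c6=5.
Step 14. [r5c1∈{5}] r5c1's peers cover all but 5, so r5c1=5.
Step 15. [r4c2∈{6}] r4c2 has the single candidate 6, so r4c2=6.
Step 16. [r3c3∈{1}] r3c3 is down to just 1 ⇒ r3c3=1.

Answer: 1 2 6 3 4 5 / 4 3 5 1 6 2 / 3 5 1 4 2 6 / 2 6 4 5 3 1 / 5 4 2 6 1 3 / 6 1 3 2 5 4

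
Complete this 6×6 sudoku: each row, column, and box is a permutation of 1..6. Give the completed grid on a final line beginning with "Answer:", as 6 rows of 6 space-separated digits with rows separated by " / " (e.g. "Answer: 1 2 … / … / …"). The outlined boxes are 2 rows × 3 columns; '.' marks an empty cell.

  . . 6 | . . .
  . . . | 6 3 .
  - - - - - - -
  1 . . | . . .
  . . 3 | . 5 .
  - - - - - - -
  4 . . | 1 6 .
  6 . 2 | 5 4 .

Step 1. [r3c5∈{2}] only 2 remains possible at r3c5, so r3c5=2.
Step 2. [r2c3∈{1,4,5}] col 3 places 1 nowhere but r2c3, so r2c3=1.
Step 3. [r1c4∈{2,4}] r1c4 is the only open cell in col 4 admitting 2. So r1c4=2.
Step 4. [r3c3∈{4,5}] in col 3, 4 fits only at r3c3, so r3c3=4.
Step 5. [r3c2∈{5,6}] r3c2 is the only open cell in row 3 admitting 5, so r3c2=5.
Step 6. [r6c6∈{3}] nothing but 3 survives at r6c6, so r6c6=3.
Step 7. [r4c6∈{1,4,6}] row 4 places 1 nowhere but r4c6 ⇒ r4c6=1.
Step 8. [r1c1∈{3,5}] 3 has one home in col 1: r1c1. So r1c1=3.
Step 9. [r4c1∈{2}] r4c1 has the single candidate 2, so r4c1=2.
Step 10. [r1c2∈{4}] nothing but 4 survives at r1c2 ⇒ r1c2=4.
Step 11. [r2c6∈{4,5}] in row 2, 4 fits only at r2c6, so r2c6=4.
Step 12. [r5c3∈{5}] r5c3 is down to just 5. So r5c3=5.
Step 13. [r1c6∈{5}] nothing but 5 survives at r1c6 ⇒ r1c6=5.
Step 14. [r2c2∈{2}] nothing but 2 survives at r2c2, so r2c2=2.
Step 15. [r3c4∈{3}] r3c4's peers cover all but 3 ⇒ r3c4=3.
Step 16. [r5c6∈{2}] r5c6 is down to just 2. So r5c6=2.
Step 17. [r4c4∈{4}] only 4 remains possible at r4c4. So r4c4=4.
Step 18. [r1c5∈{1}] r1c5 has the single candidate 1, so r1c5=1.
Step 19. [r4c2∈{6}] r4c2 has the single candidate 6 ⇒ r4c2=6.
Step 20. [r6c2∈{1}] only 1 remains possible at r6c2 ⇒ r6c2=1.
Step 21. [r2c1∈{5}] nothing but 5 survives at r2c1. So r2c1=5.
Step 22. [r3c6∈{6}] r3c6 is down to just 6. So r3c6=6.
Step 23. [r5c2∈{3}] r5c2 has the single candidate 3 ⇒ r5c2=3.

Answer: 3 4 6 2 1 5 / 5 2 1 6 3 4 / 1 5 4 3 2 6 / 2 6 3 4 5 1 / 4 3 5 1 6 2 / 6 1 2 5 4 3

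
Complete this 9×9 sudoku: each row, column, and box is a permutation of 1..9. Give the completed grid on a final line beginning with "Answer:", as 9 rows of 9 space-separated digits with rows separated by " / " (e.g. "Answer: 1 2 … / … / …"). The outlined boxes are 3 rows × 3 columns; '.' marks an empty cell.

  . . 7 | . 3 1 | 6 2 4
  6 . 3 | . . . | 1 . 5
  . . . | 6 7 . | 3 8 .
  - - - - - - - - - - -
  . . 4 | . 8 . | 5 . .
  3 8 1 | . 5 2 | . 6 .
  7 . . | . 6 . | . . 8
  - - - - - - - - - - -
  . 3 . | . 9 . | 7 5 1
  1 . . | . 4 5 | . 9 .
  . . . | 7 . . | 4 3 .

Step 1. [r3c9∈{9}] r3c9 has the single candidate 9, so r3c9=9.
Step 2. [r1c1∈{5,8,9}] across box 1, 8 lands solely at r1c1. So r1c1=8.
Step 3. [r3c6∈{4}] nothing but 4 survives at r3c6 ⇒ r3c6=4.
Step 4. [r4c2∈{2,6,9}] r4c2 is the only open cell in row 4 admitting 6 ⇒ r4c2=6.
Step 5. [r8c4∈{2,3,8}] row 8 places 3 nowhere but r8c4, so r8c4=3.
Step 6. [r4c6∈{3,7,9}] r4c6 is the only open cell in col 6 admitting 7 ⇒ r4c6=7.
Step 7. [r2c5∈{2}] r2c5's peers cover all but 2, so r2c5=2.
Step 8. [r7c4∈{2,8}] r7c4 is the only open cell in col 4 admitting 2. So r7c4=2.
Step 9. [r5c7∈{9}] nothing but 9 survives at r5c7, so r5c7=9.
Step 10. [r6c7∈{2}] r6c7 has the single candidate 2. So r6c7=2.
Step 11. [r4c1∈{2,9}] r4c1 is the only open cell in row 4 admitting 2 ⇒ r4c1=2.
Step 12. [r4c4∈{1,9}] r4c4 is the only open cell in row 4 admitting 9. So r4c4=9.
Step 13. [r1c2∈{5,9}] row 1 places 9 nowhere but r1c2, so r1c2=9.
Step 14. [r6c2∈{5}] r6c2 is down to just 5, so r6c2=5.
Step 15. [r9c2∈{2}] r9c2 has the single candidate 2. So r9c2=2.
Step 16. [r9c9∈{6}] r9c9 is down to just 6 ⇒ r9c9=6.
Step 17. [r9c6∈{8}] only 8 remains possible at r9c6, so r9c6=8.
Step 18. [r9c1∈{5,9}] in col 1, 9 fits only at r9c1 ⇒ r9c1=9.
Step 19. [r6c4∈{1,4}] col 4 places 1 nowhere but r6c4, so r6c4=1.
Step 20. [r7c3∈{6,8}] across row 7, 8 lands solely at r7c3 ⇒ r7c3=8.
Step 21. [r3c1∈{5}] nothing but 5 survives at r3c1, so r3c1=5.
Step 22. [r9c3∈{5}] nothing but 5 survives at r9c3 ⇒ r9c3=5.
Step 23. [r8c3∈{6}] r8c3 is down to just 6. So r8c3=6.
Step 24. [r4c8∈{1}] r4c8's peers cover all but 1. So r4c8=1.
Step 25. [r1c4∈{5}] only 5 remains possible at r1c4 ⇒ r1c4=5.
Step 26. [r4c9∈{3}] r4c9 is down to just 3 ⇒ r4c9=3.
Step 27. [r2c6∈{9}] r2c6's peers cover all but 9 ⇒ r2c6=9.
Step 28. [r6c3∈{9}] r6c3's peers cover all but 9 ⇒ r6c3=9.
Step 29. [r5c4∈{4}] only 4 remains possible at r5c4 ⇒ r5c4=4.
Step 30. [r8c9∈{2}] r8c9 is down to just 2. So r8c9=2.
Step 31. [r8c2∈{7}] r8c2's peers cover all but 7. So r8c2=7.
Step 32. [r7c1∈{4}] r7c1 has the single candidate 4, so r7c1=4.
Step 33. [r2c4∈{8}] r2c4 has the single candidate 8, so r2c4=8.
Step 34. [r2c2∈{4}] only 4 remains possible at r2c2, so r2c2=4.
Step 35. [r2c8∈{7}] r2c8's peers cover all but 7, so r2c8=7.
Step 36. [r7c6∈{6}] only 6 remains possible at r7c6, so r7c6=6.
Step 37. [r9c5∈{1}] r9c5's peers cover all but 1, so r9c5=1.
Step 38. [r5c9∈{7}] r5c9 is down to just 7, so r5c9=7.
Step 39. [r3c2∈{1}] nothing but 1 survives at r3c2. So r3c2=1.
Step 40. [r6c6∈{3}] r6c6's peers cover all but 3, so r6c6=3.
Step 41. [r6c8∈{4}] r6c8 is down to just 4. So r6c8=4.
Step 42. [r3c3∈{2}] nothing but 2 survives at r3c3, so r3c3=2.
Step 43. [r8c7∈{8}] nothing but 8 survives at r8c7. So r8c7=8.

Answer: 8 9 7 5 3 1 6 2 4 / 6 4 3 8 2 9 1 7 5 / 5 1 2 6 7 4 3 8 9 / 2 6 4 9 8 7 5 1 3 / 3 8 1 4 5 2 9 6 7 / 7 5 9 1 6 3 2 4 8 / 4 3 8 2 9 6 7 5 1 / 1 7 6 3 4 5 8 9 2 / 9 2 5 7 1 8 4 3 6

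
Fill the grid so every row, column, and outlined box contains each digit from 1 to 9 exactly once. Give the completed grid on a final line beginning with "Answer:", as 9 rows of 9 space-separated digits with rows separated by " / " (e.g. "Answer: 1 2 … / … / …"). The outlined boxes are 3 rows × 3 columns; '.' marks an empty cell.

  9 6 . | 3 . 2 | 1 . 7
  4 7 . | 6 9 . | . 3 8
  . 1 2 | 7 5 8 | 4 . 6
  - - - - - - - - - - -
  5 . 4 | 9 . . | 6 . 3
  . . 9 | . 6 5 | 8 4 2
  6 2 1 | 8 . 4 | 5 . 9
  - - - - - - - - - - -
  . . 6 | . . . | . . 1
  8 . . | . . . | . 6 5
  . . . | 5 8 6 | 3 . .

Step 1. [r8c3∈{3,7}] col 3 places 3 nowhere but r8c3, so r8c3=3.
Step 2. [r4c5∈{1,2,7}] in row 4, 2 fits only at r4c5. So r4c5=2.
Step 3. [r8c5∈{1,4,7}] 1 has one home in col 5: r8c5, so r8c5=1.
Step 4. [r6c8∈{7}] r6c8's peers cover all but 7. So r6c8=7.
Step 5. [r7c5∈{3,4,7}] r7c5 is the only open cell in col 5 admitting 7 ⇒ r7c5=7.
Step 6. [r7c1∈{2}] r7c1 has the single candidate 2 ⇒ r7c1=2.
Step 7. [r7c7∈{9}] only 9 remains possible at r7c7, so r7c7=9.
Step 8. [r7c4∈{4}] only 4 remains possible at r7c4, so r7c4=4.
Step 9. [r5c1∈{3,7}] r5c1 is the only open cell in row 5 admitting 7. So r5c1=7.
Step 10. [r8c2∈{4,9}] r8c2 is the only open cell in row 8 admitting 4. So r8c2=4.
Step 11. [r1c3∈{5,8}] in row 1, 8 fits only at r1c3 ⇒ r1c3=8.
Step 12. [r9c8∈{2}] nothing but 2 survives at r9c8 ⇒ r9c8=2.
Step 13. [r4c8∈{1}] only 1 remains possible at r4c8 ⇒ r4c8=1.
Step 14. [r4c2∈{8}] nothing but 8 survives at r4c2 ⇒ r4c2=8.
Step 15. [r8c6∈{9}] r8c6's peers cover all but 9, so r8c6=9.
Step 16. [r2c3∈{5}] r2c3's peers cover all but 5. So r2c3=5.
Step 17. [r5c2∈{3}] only 3 remains possible at r5c2. So r5c2=3.
Step 18. [r1c8∈{5}] r1c8's peers cover all but 5, so r1c8=5.
Step 19. [r7c8∈{8}] r7c8's peers cover all but 8, so r7c8=8.
Step 20. [r9c1∈{1}] r9c1's peers cover all but 1. So r9c1=1.
Step 21. [r3c1∈{3}] r3c1 has the single candidate 3, so r3c1=3.
Step 22. [r9c3∈{7}] r9c3's peers cover all but 7. So r9c3=7.
Step 23. [r2c7∈{2}] only 2 remains possible at r2c7, so r2c7=2.
Step 24. [r9c9∈{4}] r9c9 is down to just 4, so r9c9=4.
Step 25. [r2c6∈{1}] only 1 remains possible at r2c6. So r2c6=1.
Step 26. [r4c6∈{7}] r4c6 is down to just 7 ⇒ r4c6=7.
Step 27. [r9c2∈{9}] r9c2 is down to just 9. So r9c2=9.
Step 28. [r1c5∈{4}] r1c5 has the single candidate 4. So r1c5=4.
Step 29. [r8c4∈{2}] r8c4 is down to just 2, so r8c4=2.
Step 30. [r6c5∈{3}] r6c5's peers cover all but 3 ⇒ r6c5=3.
Step 31. [r5c4∈{1}] nothing but 1 survives at r5c4, so r5c4=1.
Step 32. [r7c6∈{3}] r7c6 has the single candidate 3, so r7c6=3.
Step 33. [r3c8∈{9}] only 9 remains possible at r3c8, so r3c8=9.
Step 34. [r8c7∈{7}] r8c7's peers cover all but 7, so r8c7=7.
Step 35. [r7c2∈{5}] r7c2 has the single candidate 5 ⇒ r7c2=5.

Answer: 9 6 8 3 4 2 1 5 7 / 4 7 5 6 9 1 2 3 8 / 3 1 2 7 5 8 4 9 6 / 5 8 4 9 2 7 6 1 3 / 7 3 9 1 6 5 8 4 2 / 6 2 1 8 3 4 5 7 9 / 2 5 6 4 7 3 9 8 1 / 8 4 3 2 1 9 7 6 5 / 1 9 7 5 8 6 3 2 4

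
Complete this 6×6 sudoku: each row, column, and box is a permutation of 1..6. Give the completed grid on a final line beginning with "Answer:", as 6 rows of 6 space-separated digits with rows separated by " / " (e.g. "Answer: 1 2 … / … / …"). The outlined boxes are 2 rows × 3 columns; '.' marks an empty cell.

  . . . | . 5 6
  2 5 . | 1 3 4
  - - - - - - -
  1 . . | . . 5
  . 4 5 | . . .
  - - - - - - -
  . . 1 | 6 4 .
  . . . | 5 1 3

Step 1. [r5c6∈{2}] only 2 remains possible at r5c6 ⇒ r5c6=2.
Step 2. [r5c2∈{3}] r5c2's peers cover all but 3 ⇒ r5c2=3.
Step 3. [r2c3∈{6}] only 6 remains possible at r2c3 ⇒ r2c3=6.
Step 4. [r3c4∈{2,3,4}] across row 3, 4 lands solely at r3c4, so r3c4=4.
Step 5. [r3c3∈{2,3}] in row 3, 3 fits only at r3c3, so r3c3=3.
Step 6. [r4c1∈{6}] r4c1 has the single candidate 6, so r4c1=6.
Step 7. [r6c3∈{2,4}] in col 3, 2 fits only at r6c3, so r6c3=2.
Step 8. [r4c5∈{2}] nothing but 2 survives at r4c5. So r4c5=2.
Step 9. [r1c1∈{3,4}] across row 1, 3 lands solely at r1c1, so r1c1=3.
Step 10. [r1c4∈{2}] only 2 remains possible at r1c4 ⇒ r1c4=2.
Step 11. [r5c1∈{5}] r5c1's peers cover all but 5 ⇒ r5c1=5.
Step 12. [r3c2∈{2}] nothing but 2 survives at r3c2 ⇒ r3c2=2.
Step 13. [r1c3∈{4}] nothing but 4 survives at r1c3. So r1c3=4.
Step 14. [r6c1∈{4}] r6c1's peers cover all but 4 ⇒ r6c1=4.
Step 15. [r4c4∈{3}] r4c4 is down to just 3, so r4c4=3.
Step 16. [r1c2∈{1}] only 1 remains possible at r1c2 ⇒ r1c2=1.
Step 17. [r3c5∈{6}] r3c5 is down to just 6, so r3c5=6.
Step 18. [r4c6∈{1}] r4c6's peers cover all but 1. So r4c6=1.
Step 19. [r6c2∈{6}] r6c2's peers cover all but 6 ⇒ r6c2=6.

Answer: 3 1 4 2 5 6 / 2 5 6 1 3 4 / 1 2 3 4 6 5 / 6 4 5 3 2 1 / 5 3 1 6 4 2 / 4 6 2 5 1 3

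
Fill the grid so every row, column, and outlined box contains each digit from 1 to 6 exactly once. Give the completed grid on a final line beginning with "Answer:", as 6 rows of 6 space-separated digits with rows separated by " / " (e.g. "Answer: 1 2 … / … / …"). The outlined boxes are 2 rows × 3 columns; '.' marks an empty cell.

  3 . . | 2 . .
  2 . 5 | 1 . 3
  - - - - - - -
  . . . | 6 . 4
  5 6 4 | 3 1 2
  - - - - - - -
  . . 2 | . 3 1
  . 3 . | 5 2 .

Step 1. [r6c1∈{1,4,6}] row 6 places 4 nowhere but r6c1 ⇒ r6c1=4.
Step 2. [r1c3∈{1,6}] r1c3 is the only open cell in box 1 admitting 6. So r1c3=6.
Step 3. [r2c2∈{4}] only 4 remains possible at r2c2 ⇒ r2c2=4.
Step 4. [r3c1∈{1}] r3c1 has the single candidate 1. So r3c1=1.
Step 5. [r1c5∈{4,5}] 4 has one home in row 1: r1c5. So r1c5=4.
Step 6. [r3c3∈{3}] r3c3 is down to just 3. So r3c3=3.
Step 7. [r2c5∈{6}] only 6 remains possible at r2c5 ⇒ r2c5=6.
Step 8. [r3c5∈{5}] only 5 remains possible at r3c5, so r3c5=5.
Step 9. [r1c2∈{1}] only 1 remains possible at r1c2. So r1c2=1.
Step 10. [r3c2∈{2}] nothing but 2 survives at r3c2, so r3c2=2.
Step 11. [r5c4∈{4}] r5c4 has the single candidate 4 ⇒ r5c4=4.
Step 12. [r1c6∈{5}] only 5 remains possible at r1c6 ⇒ r1c6=5.
Step 13. [r5c1∈{6}] nothing but 6 survives at r5c1 ⇒ r5c1=6.
Step 14. [r5c2∈{5}] nothing but 5 survives at r5c2, so r5c2=5.
Step 15. [r6c6∈{6}] r6c6's peers cover all but 6 ⇒ r6c6=6.
Step 16. [r6c3∈{1}] r6c3 is down to just 1, so r6c3=1.

Answer: 3 1 6 2 4 5 / 2 4 5 1 6 3 / 1 2 3 6 5 4 / 5 6 4 3 1 2 / 6 5 2 4 3 1 / 4 3 1 5 2 6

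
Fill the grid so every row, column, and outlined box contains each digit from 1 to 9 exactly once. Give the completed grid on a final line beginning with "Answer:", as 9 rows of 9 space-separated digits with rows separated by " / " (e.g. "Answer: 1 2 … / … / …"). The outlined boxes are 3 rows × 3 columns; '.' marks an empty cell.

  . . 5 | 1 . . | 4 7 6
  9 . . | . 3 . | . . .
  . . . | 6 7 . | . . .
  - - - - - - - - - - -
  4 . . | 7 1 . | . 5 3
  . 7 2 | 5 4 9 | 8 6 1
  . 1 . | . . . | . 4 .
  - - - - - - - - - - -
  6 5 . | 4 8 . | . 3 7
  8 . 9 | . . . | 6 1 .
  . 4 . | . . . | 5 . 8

Step 1. [r3c7∈{1,2,3,9}] r3c7 is the only open cell in col 7 admitting 3 ⇒ r3c7=3.
Step 2. [r9c1∈{1,2,3,7}] in col 1, 7 fits only at r9c1, so r9c1=7.
Step 3. [r8c2∈{2,3}] across box 7, 2 lands solely at r8c2 ⇒ r8c2=2.
Step 4. [r3c2∈{8}] r3c2 has the single candidate 8, so r3c2=8.
Step 5. [r1c6∈{2,8}] r1c6 is the only open cell in row 1 admitting 8 ⇒ r1c6=8.
Step 6. [r2c4∈{2}] r2c4's peers cover all but 2, so r2c4=2.
Step 7. [r7c3∈{1}] only 1 remains possible at r7c3 ⇒ r7c3=1.
Step 8. [r7c6∈{2}] r7c6's peers cover all but 2. So r7c6=2.
Step 9. [r4c6∈{6}] r4c6 has the single candidate 6, so r4c6=6.
Step 10. [r6c6∈{3}] only 3 remains possible at r6c6 ⇒ r6c6=3.
Step 11. [r4c7∈{2,9}] row 4 places 2 nowhere but r4c7. So r4c7=2.
Step 12. [r3c9∈{2,5,9}] r3c9 is the only open cell in col 9 admitting 2 ⇒ r3c9=2.
Step 13. [r3c6∈{4,5}] in row 3, 5 fits only at r3c6. So r3c6=5.
Step 14. [r9c4∈{3,9}] r9c4 is the only open cell in col 4 admitting 9. So r9c4=9.
Step 15. [r6c3∈{6,8}] in row 6, 6 fits only at r6c3, so r6c3=6.
Step 16. [r3c3∈{4}] nothing but 4 survives at r3c3. So r3c3=4.
Step 17. [r1c1∈{2,3}] row 1 places 2 nowhere but r1c1. So r1c1=2.
Step 18. [r6c9∈{9}] r6c9 is down to just 9, so r6c9=9.
Step 19. [r2c8∈{8}] nothing but 8 survives at r2c8, so r2c8=8.
Step 20. [r6c1∈{5}] r6c1 is down to just 5 ⇒ r6c1=5.
Step 21. [r4c3∈{8}] r4c3 is down to just 8. So r4c3=8.
Step 22. [r8c5∈{5}] r8c5 has the single candidate 5, so r8c5=5.
Step 23. [r5c1∈{3}] r5c1 is down to just 3. So r5c1=3.
Step 24. [r2c3∈{7}] only 7 remains possible at r2c3 ⇒ r2c3=7.
Step 25. [r8c9∈{4}] r8c9 is down to just 4, so r8c9=4.
Step 26. [r3c8∈{9}] r3c8 is down to just 9, so r3c8=9.
Step 27. [r7c7∈{9}] nothing but 9 survives at r7c7. So r7c7=9.
Step 28. [r6c4∈{8}] r6c4 is down to just 8 ⇒ r6c4=8.
Step 29. [r8c6∈{7}] r8c6's peers cover all but 7, so r8c6=7.
Step 30. [r9c8∈{2}] r9c8 has the single candidate 2 ⇒ r9c8=2.
Step 31. [r4c2∈{9}] r4c2's peers cover all but 9 ⇒ r4c2=9.
Step 32. [r1c5∈{9}] r1c5 is down to just 9. So r1c5=9.
Step 33. [r3c1∈{1}] r3c1 has the single candidate 1, so r3c1=1.
Step 34. [r8c4∈{3}] r8c4's peers cover all but 3 ⇒ r8c4=3.
Step 35. [r2c2∈{6}] only 6 remains possible at r2c2, so r2c2=6.
Step 36. [r1c2∈{3}] nothing but 3 survives at r1c2, so r1c2=3.
Step 37. [r2c6∈{4}] r2c6's peers cover all but 4. So r2c6=4.
Step 38. [r2c7∈{1}] r2c7's peers cover all but 1 ⇒ r2c7=1.
Step 39. [r2c9∈{5}] r2c9's peers cover all but 5. So r2c9=5.
Step 40. [r6c5∈{2}] only 2 remains possible at r6c5, so r6c5=2.
Step 41. [r9c6∈{1}] r9c6 has the single candidate 1 ⇒ r9c6=1.
Step 42. [r6c7∈{7}] only 7 remains possible at r6c7. So r6c7=7.
Step 43. [r9c3∈{3}] only 3 remains possible at r9c3. So r9c3=3.
Step 44. [r9c5∈{6}] r9c5 has the single candidate 6 ⇒ r9c5=6.

Answer: 2 3 5 1 9 8 4 7 6 / 9 6 7 2 3 4 1 8 5 / 1 8 4 6 7 5 3 9 2 / 4 9 8 7 1 6 2 5 3 / 3 7 2 5 4 9 8 6 1 / 5 1 6 8 2 3 7 4 9 / 6 5 1 4 8 2 9 3 7 / 8 2 9 3 5 7 6 1 4 / 7 4 3 9 6 1 5 2 8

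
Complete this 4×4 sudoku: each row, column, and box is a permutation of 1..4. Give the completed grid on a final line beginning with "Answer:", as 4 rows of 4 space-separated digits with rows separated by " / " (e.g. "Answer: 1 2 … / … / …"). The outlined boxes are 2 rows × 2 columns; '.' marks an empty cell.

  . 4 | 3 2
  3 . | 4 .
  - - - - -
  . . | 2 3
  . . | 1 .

Step 1. [r3c1∈{1,4}] in row 3, 4 fits only at r3c1 ⇒ r3c1=4.
Step 2. [r2c2∈{1,2}] row 2 places 2 nowhere but r2c2, so r2c2=2.
Step 3. [r4c1∈{2}] r4c1's peers cover all but 2. So r4c1=2.
Step 4. [r1c1∈{1}] nothing but 1 survives at r1c1. So r1c1=1.
Step 5. [r2c4∈{1}] r2c4's peers cover all but 1. So r2c4=1.
Step 6. [r4c4∈{4}] r4c4's peers cover all but 4. So r4c4=4.
Step 7. [r4c2∈{3}] only 3 remains possible at r4c2, so r4c2=3.
Step 8. [r3c2∈{1}] r3c2's peers cover all but 1, so r3c2=1.

Answer: 1 4 3 2 / 3 2 4 1 / 4 1 2 3 / 2 3 1 4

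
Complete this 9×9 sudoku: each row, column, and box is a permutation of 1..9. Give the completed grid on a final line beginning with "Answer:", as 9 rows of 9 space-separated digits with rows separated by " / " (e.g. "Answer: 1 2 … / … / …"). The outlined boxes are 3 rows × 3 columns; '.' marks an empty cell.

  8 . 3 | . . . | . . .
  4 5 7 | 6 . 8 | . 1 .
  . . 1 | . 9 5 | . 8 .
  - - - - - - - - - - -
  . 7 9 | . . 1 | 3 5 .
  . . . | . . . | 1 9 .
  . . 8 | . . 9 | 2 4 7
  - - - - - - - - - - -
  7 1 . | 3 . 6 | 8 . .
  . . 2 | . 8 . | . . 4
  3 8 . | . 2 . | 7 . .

Step 1. [r5c2∈{2,3,4,6}] 4 has one home in col 2: r5c2, so r5c2=4.
Step 2. [r3c4∈{2,4,7}] row 3 places 7 nowhere but r3c4, so r3c4=7.
Step 3. [r2c9∈{2,3,9}] 2 has one home in row 2: r2c9. So r2c9=2.
Step 4. [r6c4∈{5}] r6c4's peers cover all but 5. So r6c4=5.
Step 5. [r1c2∈{2,6,9}] 9 has one home in box 1: r1c2, so r1c2=9.
Step 6. [r8c2∈{6}] r8c2 is down to just 6 ⇒ r8c2=6.
Step 7. [r3c1∈{2,6}] box 1 places 6 nowhere but r3c1, so r3c1=6.
Step 8. [r9c9∈{1,5,6,9}] col 9 places 1 nowhere but r9c9. So r9c9=1.
Step 9. [r1c7∈{4,5,6}] across col 7, 6 lands solely at r1c7, so r1c7=6.
Step 10. [r9c3∈{4,5}] in row 9, 5 fits only at r9c3. So r9c3=5.
Step 11. [r5c6∈{2,3,7}] across col 6, 3 lands solely at r5c6 ⇒ r5c6=3.
Step 12. [r9c6∈{4}] r9c6 is down to just 4, so r9c6=4.
Step 13. [r7c9∈{5,9}] row 7 places 9 nowhere but r7c9, so r7c9=9.
Step 14. [r8c4∈{1,9}] 1 has one home in row 8: r8c4. So r8c4=1.
Step 15. [r5c3∈{6}] only 6 remains possible at r5c3 ⇒ r5c3=6.
Step 16. [r5c9∈{8}] r5c9 is down to just 8 ⇒ r5c9=8.
Step 17. [r5c4∈{2}] r5c4 has the single candidate 2 ⇒ r5c4=2.
Step 18. [r1c4∈{4}] nothing but 4 survives at r1c4 ⇒ r1c4=4.
Step 19. [r4c5∈{4,6}] 4 has one home in row 4: r4c5, so r4c5=4.
Step 20. [r6c5∈{6}] r6c5 is down to just 6. So r6c5=6.
Step 21. [r2c5∈{3}] r2c5's peers cover all but 3 ⇒ r2c5=3.
Step 22. [r7c5∈{5}] nothing but 5 survives at r7c5 ⇒ r7c5=5.
Step 23. [r7c8∈{2}] r7c8 has the single candidate 2. So r7c8=2.
Step 24. [r1c6∈{2}] only 2 remains possible at r1c6, so r1c6=2.
Step 25. [r7c3∈{4}] r7c3 has the single candidate 4. So r7c3=4.
Step 26. [r5c1∈{5}] r5c1's peers cover all but 5. So r5c1=5.
Step 27. [r8c6∈{7}] nothing but 7 survives at r8c6, so r8c6=7.
Step 28. [r4c1∈{2}] nothing but 2 survives at r4c1 ⇒ r4c1=2.
Step 29. [r8c7∈{5}] nothing but 5 survives at r8c7 ⇒ r8c7=5.
Step 30. [r5c5∈{7}] r5c5 is down to just 7 ⇒ r5c5=7.
Step 31. [r1c5∈{1}] r1c5 has the single candidate 1. So r1c5=1.
Step 32. [r3c2∈{2}] nothing but 2 survives at r3c2. So r3c2=2.
Step 33. [r9c8∈{6}] r9c8's peers cover all but 6, so r9c8=6.
Step 34. [r4c9∈{6}] nothing but 6 survives at r4c9 ⇒ r4c9=6.
Step 35. [r4c4∈{8}] r4c4 has the single candidate 8 ⇒ r4c4=8.
Step 36. [r1c9∈{5}] r1c9's peers cover all but 5. So r1c9=5.
Step 37. [r8c1∈{9}] only 9 remains possible at r8c1 ⇒ r8c1=9.
Step 38. [r1c8∈{7}] r1c8's peers cover all but 7. So r1c8=7.
Step 39. [r9c4∈{9}] only 9 remains possible at r9c4, so r9c4=9.
Step 40. [r3c7∈{4}] only 4 remains possible at r3c7 ⇒ r3c7=4.
Step 41. [r3c9∈{3}] r3c9's peers cover all but 3 ⇒ r3c9=3.
Step 42. [r6c2∈{3}] only 3 remains possible at r6c2, so r6c2=3.
Step 43. [r8c8∈{3}] r8c8 has the single candidate 3 ⇒ r8c8=3.
Step 44. [r6c1∈{1}] r6c1's peers cover all but 1, so r6c1=1.
Step 45. [r2c7∈{9}] nothing but 9 survives at r2c7 ⇒ r2c7=9.

Answer: 8 9 3 4 1 2 6 7 5 / 4 5 7 6 3 8 9 1 2 / 6 2 1 7 9 5 4 8 3 / 2 7 9 8 4 1 3 5 6 / 5 4 6 2 7 3 1 9 8 / 1 3 8 5 6 9 2 4 7 / 7 1 4 3 5 6 8 2 9 / 9 6 2 1 8 7 5 3 4 / 3 8 5 9 2 4 7 6 1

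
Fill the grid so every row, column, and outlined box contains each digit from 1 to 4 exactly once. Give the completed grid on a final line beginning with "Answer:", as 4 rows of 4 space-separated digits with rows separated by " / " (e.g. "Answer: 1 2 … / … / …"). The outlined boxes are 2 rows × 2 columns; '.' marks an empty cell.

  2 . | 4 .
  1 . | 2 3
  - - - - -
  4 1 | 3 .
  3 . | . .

Step 1. [r4c4∈{1,2,4}] r4c4 is the only open cell in row 4 admitting 4 ⇒ r4c4=4.
Step 2. [r3c4∈{2}] r3c4's peers cover all but 2, so r3c4=2.
Step 3. [r4c2∈{2}] r4c2's peers cover all but 2 ⇒ r4c2=2.
Step 4. [r2c2∈{4}] r2c2's peers cover all but 4. So r2c2=4.
Step 5. [r1c2∈{3}] only 3 remains possible at r1c2 ⇒ r1c2=3.
Step 6. [r4c3∈{1}] r4c3's peers cover all but 1, so r4c3=1.
Step 7. [r1c4∈{1}] r1c4 has the single candidate 1. So r1c4=1.

Answer: 2 3 4 1 / 1 4 2 3 / 4 1 3 2 / 3 2 1 4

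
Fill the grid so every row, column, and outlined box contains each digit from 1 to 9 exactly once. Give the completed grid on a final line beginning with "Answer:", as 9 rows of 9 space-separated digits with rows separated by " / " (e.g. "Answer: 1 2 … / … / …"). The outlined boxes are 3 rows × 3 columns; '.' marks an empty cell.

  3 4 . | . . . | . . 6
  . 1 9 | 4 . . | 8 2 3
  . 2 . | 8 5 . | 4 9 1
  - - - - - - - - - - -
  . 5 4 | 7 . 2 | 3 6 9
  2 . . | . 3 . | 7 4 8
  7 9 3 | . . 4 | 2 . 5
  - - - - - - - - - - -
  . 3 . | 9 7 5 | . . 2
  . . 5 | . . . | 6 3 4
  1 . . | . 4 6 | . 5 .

Step 1. [r4c5∈{1,8}] across row 4, 1 lands solely at r4c5, so r4c5=1.
Step 2. [r8c6∈{1,8}] col 6 places 8 nowhere but r8c6 ⇒ r8c6=8.
Step 3. [r9c2∈{7,8}] r9c2 is the only open cell in col 2 admitting 8, so r9c2=8.
Step 4. [r3c1∈{6}] nothing but 6 survives at r3c1, so r3c1=6.
Step 5. [r1c6∈{1,7,9}] 1 has one home in col 6: r1c6 ⇒ r1c6=1.
Step 6. [r1c4∈{2}] r1c4 is down to just 2. So r1c4=2.
Step 7. [r3c3∈{7}] only 7 remains possible at r3c3, so r3c3=7.
Step 8. [r6c4∈{6}] r6c4's peers cover all but 6. So r6c4=6.
Step 9. [r5c2∈{6}] r5c2 is down to just 6, so r5c2=6.
Step 10. [r6c8∈{1}] only 1 remains possible at r6c8. So r6c8=1.
Step 11. [r8c5∈{2}] r8c5 has the single candidate 2 ⇒ r8c5=2.
Step 12. [r3c6∈{3}] r3c6's peers cover all but 3. So r3c6=3.
Step 13. [r1c7∈{5}] only 5 remains possible at r1c7, so r1c7=5.
Step 14. [r8c1∈{9}] only 9 remains possible at r8c1, so r8c1=9.
Step 15. [r5c4∈{5}] only 5 remains possible at r5c4 ⇒ r5c4=5.
Step 16. [r1c8∈{7}] only 7 remains possible at r1c8. So r1c8=7.
Step 17. [r7c8∈{8}] r7c8 is down to just 8, so r7c8=8.
Step 18. [r8c4∈{1}] r8c4 is down to just 1, so r8c4=1.
Step 19. [r9c4∈{3}] r9c4 has the single candidate 3 ⇒ r9c4=3.
Step 20. [r8c2∈{7}] r8c2 has the single candidate 7, so r8c2=7.
Step 21. [r1c5∈{9}] only 9 remains possible at r1c5 ⇒ r1c5=9.
Step 22. [r2c5∈{6}] r2c5's peers cover all but 6, so r2c5=6.
Step 23. [r9c3∈{2}] r9c3 is down to just 2, so r9c3=2.
Step 24. [r7c7∈{1}] only 1 remains possible at r7c7 ⇒ r7c7=1.
Step 25. [r1c3∈{8}] r1c3's peers cover all but 8. So r1c3=8.
Step 26. [r2c1∈{5}] nothing but 5 survives at r2c1. So r2c1=5.
Step 27. [r5c6∈{9}] r5c6 has the single candidate 9, so r5c6=9.
Step 28. [r4c1∈{8}] r4c1 is down to just 8, so r4c1=8.
Step 29. [r9c7∈{9}] r9c7 is down to just 9 ⇒ r9c7=9.
Step 30. [r6c5∈{8}] r6c5 has the single candidate 8, so r6c5=8.
Step 31. [r7c3∈{6}] nothing but 6 survives at r7c3, so r7c3=6.
Step 32. [r9c9∈{7}] only 7 remains possible at r9c9. So r9c9=7.
Step 33. [r2c6∈{7}] r2c6 has the single candidate 7 ⇒ r2c6=7.
Step 34. [r7c1∈{4}] r7c1 has the single candidate 4, so r7c1=4.
Step 35. [r5c3∈{1}] r5c3 has the single candidate 1, so r5c3=1.

Answer: 3 4 8 2 9 1 5 7 6 / 5 1 9 4 6 7 8 2 3 / 6 2 7 8 5 3 4 9 1 / 8 5 4 7 1 2 3 6 9 / 2 6 1 5 3 9 7 4 8 / 7 9 3 6 8 4 2 1 5 / 4 3 6 9 7 5 1 8 2 / 9 7 5 1 2 8 6 3 4 / 1 8 2 3 4 6 9 5 7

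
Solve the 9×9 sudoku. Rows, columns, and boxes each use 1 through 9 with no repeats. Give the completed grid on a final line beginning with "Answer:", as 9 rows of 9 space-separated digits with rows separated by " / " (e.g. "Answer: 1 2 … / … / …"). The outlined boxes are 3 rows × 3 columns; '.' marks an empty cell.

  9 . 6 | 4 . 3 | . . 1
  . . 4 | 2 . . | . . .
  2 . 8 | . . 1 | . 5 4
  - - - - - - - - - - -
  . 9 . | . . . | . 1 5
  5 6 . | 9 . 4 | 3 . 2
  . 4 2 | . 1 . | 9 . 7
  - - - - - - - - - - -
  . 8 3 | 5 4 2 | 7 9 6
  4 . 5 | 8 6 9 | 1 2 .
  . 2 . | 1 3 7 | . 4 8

Step 1. [r2c8∈{3,6,7,8}] 3 has one home in col 8: r2c8. So r2c8=3.
Step 2. [r6c8∈{6,8}] in col 8, 6 fits only at r6c8 ⇒ r6c8=6.
Step 3. [r4c3∈{7}] only 7 remains possible at r4c3, so r4c3=7.
Step 4. [r3c4∈{6,7}] r3c4 is the only open cell in col 4 admitting 7. So r3c4=7.
Step 5. [r2c6∈{5,6,8}] across box 2, 6 lands solely at r2c6, so r2c6=6.
Step 6. [r4c6∈{8}] r4c6 has the single candidate 8 ⇒ r4c6=8.
Step 7. [r2c1∈{1,7}] col 1 places 7 nowhere but r2c1, so r2c1=7.
Step 8. [r2c7∈{8}] r2c7's peers cover all but 8, so r2c7=8.
Step 9. [r4c1∈{3}] only 3 remains possible at r4c1. So r4c1=3.
Step 10. [r1c2∈{5}] r1c2 is down to just 5 ⇒ r1c2=5.
Step 11. [r2c9∈{9}] r2c9 is down to just 9 ⇒ r2c9=9.
Step 12. [r9c1∈{6}] only 6 remains possible at r9c1, so r9c1=6.
Step 13. [r5c5∈{7}] r5c5 is down to just 7 ⇒ r5c5=7.
Step 14. [r6c6∈{5}] r6c6 is down to just 5. So r6c6=5.
Step 15. [r9c3∈{9}] r9c3 is down to just 9. So r9c3=9.
Step 16. [r6c4∈{3}] only 3 remains possible at r6c4. So r6c4=3.
Step 17. [r4c5∈{2}] r4c5 is down to just 2 ⇒ r4c5=2.
Step 18. [r1c7∈{2}] r1c7 is down to just 2 ⇒ r1c7=2.
Step 19. [r7c1∈{1}] r7c1's peers cover all but 1. So r7c1=1.
Step 20. [r3c7∈{6}] nothing but 6 survives at r3c7. So r3c7=6.
Step 21. [r3c2∈{3}] nothing but 3 survives at r3c2 ⇒ r3c2=3.
Step 22. [r4c4∈{6}] r4c4's peers cover all but 6 ⇒ r4c4=6.
Step 23. [r1c5∈{8}] r1c5's peers cover all but 8, so r1c5=8.
Step 24. [r4c7∈{4}] r4c7 has the single candidate 4, so r4c7=4.
Step 25. [r2c2∈{1}] r2c2's peers cover all but 1. So r2c2=1.
Step 26. [r1c8∈{7}] r1c8's peers cover all but 7, so r1c8=7.
Step 27. [r5c8∈{8}] r5c8 is down to just 8. So r5c8=8.
Step 28. [r2c5∈{5}] nothing but 5 survives at r2c5, so r2c5=5.
Step 29. [r9c7∈{5}] r9c7 has the single candidate 5. So r9c7=5.
Step 30. [r3c5∈{9}] r3c5's peers cover all but 9. So r3c5=9.
Step 31. [r6c1∈{8}] r6c1 has the single candidate 8. So r6c1=8.
Step 32. [r8c2∈{7}] r8c2 has the single candidate 7 ⇒ r8c2=7.
Step 33. [r8c9∈{3}] only 3 remains possible at r8c9, so r8c9=3.
Step 34. [r5c3∈{1}] only 1 remains possible at r5c3. So r5c3=1.

Answer: 9 5 6 4 8 3 2 7 1 / 7 1 4 2 5 6 8 3 9 / 2 3 8 7 9 1 6 5 4 / 3 9 7 6 2 8 4 1 5 / 5 6 1 9 7 4 3 8 2 / 8 4 2 3 1 5 9 6 7 / 1 8 3 5 4 2 7 9 6 / 4 7 5 8 6 9 1 2 3 / 6 2 9 1 3 7 5 4 8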